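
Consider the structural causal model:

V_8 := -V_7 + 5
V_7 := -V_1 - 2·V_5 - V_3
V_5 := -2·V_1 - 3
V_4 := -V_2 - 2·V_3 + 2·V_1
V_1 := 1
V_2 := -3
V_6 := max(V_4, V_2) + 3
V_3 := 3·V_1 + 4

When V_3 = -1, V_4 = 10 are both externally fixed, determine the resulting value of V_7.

10

Under do(V_3 = -1, V_4 = 10), each intervened variable's structural equation is replaced by its fixed value.
V_5 = -2·V_1 - 3  [with V_1=1]  = -5
V_7 = -V_1 - 2·V_5 - V_3  [with V_1=1, V_5=-5, V_3=-1]  = 10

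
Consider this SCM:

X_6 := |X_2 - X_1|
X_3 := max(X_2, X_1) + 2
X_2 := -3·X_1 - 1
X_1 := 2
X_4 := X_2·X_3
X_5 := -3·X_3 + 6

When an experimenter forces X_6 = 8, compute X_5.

do(X_6=8) replaces the equation X_6 := |X_2 - X_1| with the constant X_6 = 8.
Since X_5 is not a descendant of the intervened variable, it is unaffected.
X_2 = -3·X_1 - 1  [with X_1=2]  = -7
X_3 = max(X_2, X_1) + 2  [with X_2=-7, X_1=2]  = 4
X_5 = -3·X_3 + 6  [with X_3=4]  = -6

-6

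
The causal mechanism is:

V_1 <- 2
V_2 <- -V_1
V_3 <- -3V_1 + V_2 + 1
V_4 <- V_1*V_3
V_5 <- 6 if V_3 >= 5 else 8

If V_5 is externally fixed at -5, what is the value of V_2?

Under do(V_5=-5), the mechanism V_5 <- 6 if V_3 >= 5 else 8 is discarded; V_5 is fixed at -5.
No directed path runs from V_5 to V_2, so V_2 keeps its natural value.
V_2 = -V_1  [with V_1=2]  = -2

-2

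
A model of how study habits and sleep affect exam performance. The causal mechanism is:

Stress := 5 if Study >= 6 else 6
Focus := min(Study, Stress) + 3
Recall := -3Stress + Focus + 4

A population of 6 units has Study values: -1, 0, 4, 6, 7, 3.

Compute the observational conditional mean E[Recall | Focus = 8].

Observing Focus=8 restricts to units where Focus's equation naturally yields 8: Study ∈ {6, 7}. In that subpopulation Recall = -3, -3, mean -3.

-3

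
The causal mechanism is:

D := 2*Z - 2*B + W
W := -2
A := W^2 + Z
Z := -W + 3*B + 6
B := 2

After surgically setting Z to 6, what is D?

The intervention breaks the incoming arrows to Z: Z := -W + 3*B + 6 no longer applies, and Z = 6.
D = 2*Z - 2*B + W  [with Z=6, B=2, W=-2]  = 6

6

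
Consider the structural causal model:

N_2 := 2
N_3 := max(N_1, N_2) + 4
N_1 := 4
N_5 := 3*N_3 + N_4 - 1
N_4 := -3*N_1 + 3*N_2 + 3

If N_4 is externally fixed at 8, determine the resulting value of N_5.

31

Intervening sets N_4 = 8 and removes its equation (N_4 := -3*N_1 + 3*N_2 + 3).
N_3 = max(N_1, N_2) + 4  [with N_1=4, N_2=2]  = 8
N_5 = 3*N_3 + N_4 - 1  [with N_3=8, N_4=8]  = 31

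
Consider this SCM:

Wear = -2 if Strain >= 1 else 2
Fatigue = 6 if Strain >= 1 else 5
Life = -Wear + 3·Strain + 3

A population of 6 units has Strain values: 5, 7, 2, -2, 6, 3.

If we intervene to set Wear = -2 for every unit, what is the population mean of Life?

do(Wear=-2) breaks Wear's dependence on Strain. With Wear=-2 fixed, Life across the units is 20, 26, 11, -1, 23, 14, mean 15.5.

15.5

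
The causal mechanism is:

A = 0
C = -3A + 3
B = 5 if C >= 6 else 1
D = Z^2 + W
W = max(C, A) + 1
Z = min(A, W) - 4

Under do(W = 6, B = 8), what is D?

Setting W = 6, B = 8 by intervention discards those variables' equations.
Z = min(A, W) - 4  [with A=0, W=6]  = -4
D = Z^2 + W  [with Z=-4, W=6]  = 22

22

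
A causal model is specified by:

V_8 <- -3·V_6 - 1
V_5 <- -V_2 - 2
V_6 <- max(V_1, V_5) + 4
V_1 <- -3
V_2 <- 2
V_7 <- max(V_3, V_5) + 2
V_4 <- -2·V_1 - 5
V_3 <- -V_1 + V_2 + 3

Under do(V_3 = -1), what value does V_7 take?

The intervention breaks the incoming arrows to V_3: V_3 <- -V_1 + V_2 + 3 no longer applies, and V_3 = -1.
V_5 = -V_2 - 2  [with V_2=2]  = -4
V_7 = max(V_3, V_5) + 2  [with V_3=-1, V_5=-4]  = 1

1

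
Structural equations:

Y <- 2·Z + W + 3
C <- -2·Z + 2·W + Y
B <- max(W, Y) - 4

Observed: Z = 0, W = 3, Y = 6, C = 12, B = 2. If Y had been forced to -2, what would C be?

The intervention breaks the incoming arrows to Y: Y <- 2·Z + W + 3 no longer applies, and Y = -2.
C = -2·Z + 2·W + Y  [with Z=0, W=3, Y=-2]  = 4

4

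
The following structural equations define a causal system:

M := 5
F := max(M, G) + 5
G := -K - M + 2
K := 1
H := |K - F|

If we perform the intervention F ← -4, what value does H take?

5

Intervening sets F = -4 and removes its equation (F := max(M, G) + 5).
H = |K - F|  [with K=1, F=-4]  = 5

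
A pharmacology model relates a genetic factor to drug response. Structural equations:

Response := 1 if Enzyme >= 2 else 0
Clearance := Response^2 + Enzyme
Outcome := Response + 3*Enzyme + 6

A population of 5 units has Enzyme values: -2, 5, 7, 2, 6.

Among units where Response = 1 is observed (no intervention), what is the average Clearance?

Observing Response=1 restricts to units where Response's equation naturally yields 1: Enzyme ∈ {5, 7, 2, 6}. In that subpopulation Clearance = 6, 8, 3, 7, mean 6.

6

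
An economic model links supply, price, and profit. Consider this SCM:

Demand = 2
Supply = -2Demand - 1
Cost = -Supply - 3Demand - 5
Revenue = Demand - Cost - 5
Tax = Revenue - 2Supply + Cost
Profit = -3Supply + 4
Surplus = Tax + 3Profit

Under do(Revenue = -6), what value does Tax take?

-2

Intervening sets Revenue = -6 and removes its equation (Revenue = Demand - Cost - 5).
Supply = -2Demand - 1  [with Demand=2]  = -5
Cost = -Supply - 3Demand - 5  [with Supply=-5, Demand=2]  = -6
Tax = Revenue - 2Supply + Cost  [with Revenue=-6, Supply=-5, Cost=-6]  = -2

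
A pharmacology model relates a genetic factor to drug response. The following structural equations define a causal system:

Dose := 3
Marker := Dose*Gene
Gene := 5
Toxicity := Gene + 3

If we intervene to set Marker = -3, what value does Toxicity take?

The intervention breaks the incoming arrows to Marker: Marker := Dose*Gene no longer applies, and Marker = -3.
Toxicity is not downstream of the intervention, so its value is determined by the original equations.
Toxicity = Gene + 3  [with Gene=5]  = 8

8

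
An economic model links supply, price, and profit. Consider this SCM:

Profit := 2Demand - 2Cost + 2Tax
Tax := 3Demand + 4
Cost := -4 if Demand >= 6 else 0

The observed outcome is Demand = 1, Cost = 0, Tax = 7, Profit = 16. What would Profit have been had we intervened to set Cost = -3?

22

Under do(Cost=-3), the mechanism Cost := -4 if Demand >= 6 else 0 is discarded; Cost is fixed at -3.
Tax = 3Demand + 4  [with Demand=1]  = 7
Profit = 2Demand - 2Cost + 2Tax  [with Demand=1, Cost=-3, Tax=7]  = 22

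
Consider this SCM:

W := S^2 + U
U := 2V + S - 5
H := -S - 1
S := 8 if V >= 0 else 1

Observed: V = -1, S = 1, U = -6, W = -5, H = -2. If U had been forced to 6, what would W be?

7

The intervention breaks the incoming arrows to U: U := 2V + S - 5 no longer applies, and U = 6.
S = 8 if V >= 0 else 1  [with V=-1]  = 1
W = S^2 + U  [with S=1, U=6]  = 7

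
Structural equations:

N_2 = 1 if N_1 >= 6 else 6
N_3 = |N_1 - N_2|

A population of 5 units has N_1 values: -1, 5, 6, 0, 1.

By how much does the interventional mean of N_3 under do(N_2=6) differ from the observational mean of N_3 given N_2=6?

Under do(N_2=6), N_2's equation is replaced by N_2=6 for every unit. Per-unit N_3: 7, 1, 0, 6, 5. Mean = 3.8.
E[N_3|N_2=6] averages over only the 4 units with N_2=6 (N_1 = -1, 5, 0, 1): N_3 = 7, 1, 6, 5, mean 4.75.
Difference = 3.8 − 4.75 = -0.95.

-0.95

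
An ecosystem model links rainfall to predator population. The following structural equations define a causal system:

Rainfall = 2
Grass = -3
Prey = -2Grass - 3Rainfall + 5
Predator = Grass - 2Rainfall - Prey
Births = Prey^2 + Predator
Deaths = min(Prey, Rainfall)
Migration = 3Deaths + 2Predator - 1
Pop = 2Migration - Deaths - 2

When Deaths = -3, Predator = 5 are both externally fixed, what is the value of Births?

30

Setting Deaths = -3, Predator = 5 by intervention discards those variables' equations.
Prey = -2Grass - 3Rainfall + 5  [with Grass=-3, Rainfall=2]  = 5
Births = Prey^2 + Predator  [with Prey=5, Predator=5]  = 30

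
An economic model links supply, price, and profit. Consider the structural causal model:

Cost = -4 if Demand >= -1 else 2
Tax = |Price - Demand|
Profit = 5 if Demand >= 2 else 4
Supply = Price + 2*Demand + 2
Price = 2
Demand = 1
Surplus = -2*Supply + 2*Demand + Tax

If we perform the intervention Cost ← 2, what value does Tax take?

Intervening sets Cost = 2 and removes its equation (Cost = -4 if Demand >= -1 else 2).
No directed path runs from Cost to Tax, so Tax keeps its natural value.
Tax = |Price - Demand|  [with Price=2, Demand=1]  = 1

1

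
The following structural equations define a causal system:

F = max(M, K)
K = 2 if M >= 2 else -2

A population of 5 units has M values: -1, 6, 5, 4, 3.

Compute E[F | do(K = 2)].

4

do(K=2) breaks K's dependence on M. With K=2 fixed, F across the units is 2, 6, 5, 4, 3, mean 4.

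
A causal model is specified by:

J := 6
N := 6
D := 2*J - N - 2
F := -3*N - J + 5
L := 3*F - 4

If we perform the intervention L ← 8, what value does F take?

The intervention breaks the incoming arrows to L: L := 3*F - 4 no longer applies, and L = 8.
Since F is not a descendant of the intervened variable, it is unaffected.
F = -3*N - J + 5  [with N=6, J=6]  = -19

-19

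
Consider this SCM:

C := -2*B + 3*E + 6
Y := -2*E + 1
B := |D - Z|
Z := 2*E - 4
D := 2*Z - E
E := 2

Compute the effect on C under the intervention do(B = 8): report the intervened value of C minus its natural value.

The intervention breaks the incoming arrows to B: B := |D - Z| no longer applies, and B = 8.
C = -2*B + 3*E + 6  [with B=8, E=2]  = -4
Without intervention: Z = 2*E - 4  [with E=2]  = 0; D = 2*Z - E  [with Z=0, E=2]  = -2; B = |D - Z|  [with D=-2, Z=0]  = 2; C = -2*B + 3*E + 6  [with B=2, E=2]  = 8.
Change = -4 − 8 = -12.

-12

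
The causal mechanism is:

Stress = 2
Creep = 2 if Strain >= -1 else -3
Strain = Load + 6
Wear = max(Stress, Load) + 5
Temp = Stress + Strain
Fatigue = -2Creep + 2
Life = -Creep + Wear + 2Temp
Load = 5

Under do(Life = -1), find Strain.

Under do(Life=-1), the mechanism Life = -Creep + Wear + 2Temp is discarded; Life is fixed at -1.
No directed path runs from Life to Strain, so Strain keeps its natural value.
Strain = Load + 6  [with Load=5]  = 11

11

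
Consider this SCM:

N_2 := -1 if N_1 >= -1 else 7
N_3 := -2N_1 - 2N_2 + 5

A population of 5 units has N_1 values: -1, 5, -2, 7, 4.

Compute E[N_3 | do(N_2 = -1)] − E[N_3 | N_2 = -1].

The intervention sets N_2=-1 in all 5 units regardless of N_1. Recomputing N_3 per unit gives 9, -3, 11, -7, -1; average 1.8.
Observing N_2=-1 restricts to units where N_2's equation naturally yields -1: N_1 ∈ {-1, 5, 7, 4}. In that subpopulation N_3 = 9, -3, -7, -1, mean -0.5.
Difference = 1.8 − (-0.5) = 2.3.

2.3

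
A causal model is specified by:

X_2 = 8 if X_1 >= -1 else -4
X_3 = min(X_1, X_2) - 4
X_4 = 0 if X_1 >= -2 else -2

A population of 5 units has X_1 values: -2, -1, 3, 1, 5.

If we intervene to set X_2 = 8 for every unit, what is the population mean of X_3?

-2.8

Under do(X_2=8), X_2's equation is replaced by X_2=8 for every unit. Per-unit X_3: -6, -5, -1, -3, 1. Mean = -2.8.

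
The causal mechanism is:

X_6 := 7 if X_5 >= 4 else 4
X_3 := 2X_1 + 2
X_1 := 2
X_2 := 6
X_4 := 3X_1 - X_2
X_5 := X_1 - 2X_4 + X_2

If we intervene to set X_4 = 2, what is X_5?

4

Intervening sets X_4 = 2 and removes its equation (X_4 := 3X_1 - X_2).
X_5 = X_1 - 2X_4 + X_2  [with X_1=2, X_4=2, X_2=6]  = 4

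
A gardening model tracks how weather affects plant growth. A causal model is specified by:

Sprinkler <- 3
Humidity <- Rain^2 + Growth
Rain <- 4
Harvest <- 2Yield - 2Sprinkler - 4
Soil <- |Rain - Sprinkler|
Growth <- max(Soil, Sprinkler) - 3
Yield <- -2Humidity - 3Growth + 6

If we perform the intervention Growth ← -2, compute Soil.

1

Under do(Growth=-2), the mechanism Growth <- max(Soil, Sprinkler) - 3 is discarded; Growth is fixed at -2.
Since Soil is not a descendant of the intervened variable, it is unaffected.
Soil = |Rain - Sprinkler|  [with Rain=4, Sprinkler=3]  = 1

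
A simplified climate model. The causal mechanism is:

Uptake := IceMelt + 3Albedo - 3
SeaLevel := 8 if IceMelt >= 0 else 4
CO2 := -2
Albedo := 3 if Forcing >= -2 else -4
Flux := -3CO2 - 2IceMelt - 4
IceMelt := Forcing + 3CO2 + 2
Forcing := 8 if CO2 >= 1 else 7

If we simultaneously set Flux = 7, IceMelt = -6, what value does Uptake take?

0

Under do(Flux = 7, IceMelt = -6), each intervened variable's structural equation is replaced by its fixed value.
Forcing = 8 if CO2 >= 1 else 7  [with CO2=-2]  = 7
Albedo = 3 if Forcing >= -2 else -4  [with Forcing=7]  = 3
Uptake = IceMelt + 3Albedo - 3  [with IceMelt=-6, Albedo=3]  = 0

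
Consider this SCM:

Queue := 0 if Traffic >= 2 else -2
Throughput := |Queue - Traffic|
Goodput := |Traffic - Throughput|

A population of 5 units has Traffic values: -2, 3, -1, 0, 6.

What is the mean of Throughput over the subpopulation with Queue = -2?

1

Conditioning on Queue=-2 selects the 3 unit(s) with Traffic ∈ {-2, -1, 0}. Their Throughput values: 0, 1, 2. Mean = 1.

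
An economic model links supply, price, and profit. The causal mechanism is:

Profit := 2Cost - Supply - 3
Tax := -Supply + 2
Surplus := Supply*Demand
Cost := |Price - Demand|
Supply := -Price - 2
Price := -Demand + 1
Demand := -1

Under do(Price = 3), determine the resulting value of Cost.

4

Under do(Price=3), the mechanism Price := -Demand + 1 is discarded; Price is fixed at 3.
Cost = |Price - Demand|  [with Price=3, Demand=-1]  = 4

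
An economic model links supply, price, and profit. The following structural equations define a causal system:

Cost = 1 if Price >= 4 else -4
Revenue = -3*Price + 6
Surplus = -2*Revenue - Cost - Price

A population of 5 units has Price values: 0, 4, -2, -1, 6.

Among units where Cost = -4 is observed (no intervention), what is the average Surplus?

Observing Cost=-4 restricts to units where Cost's equation naturally yields -4: Price ∈ {0, -2, -1}. In that subpopulation Surplus = -8, -18, -13, mean -13.

-13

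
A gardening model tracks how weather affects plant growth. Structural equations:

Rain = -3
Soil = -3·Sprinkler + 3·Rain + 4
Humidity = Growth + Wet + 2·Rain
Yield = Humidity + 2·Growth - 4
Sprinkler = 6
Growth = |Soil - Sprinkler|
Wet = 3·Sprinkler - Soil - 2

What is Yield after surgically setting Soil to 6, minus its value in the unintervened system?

The intervention breaks the incoming arrows to Soil: Soil = -3·Sprinkler + 3·Rain + 4 no longer applies, and Soil = 6.
Wet = 3·Sprinkler - Soil - 2  [with Sprinkler=6, Soil=6]  = 10
Growth = |Soil - Sprinkler|  [with Soil=6, Sprinkler=6]  = 0
Humidity = Growth + Wet + 2·Rain  [with Growth=0, Wet=10, Rain=-3]  = 4
Yield = Humidity + 2·Growth - 4  [with Humidity=4, Growth=0]  = 0
Without intervention: Soil = -3·Sprinkler + 3·Rain + 4  [with Sprinkler=6, Rain=-3]  = -23; Wet = 3·Sprinkler - Soil - 2  [with Sprinkler=6, Soil=-23]  = 39; Growth = |Soil - Sprinkler|  [with Soil=-23, Sprinkler=6]  = 29; Humidity = Growth + Wet + 2·Rain  [with Growth=29, Wet=39, Rain=-3]  = 62; Yield = Humidity + 2·Growth - 4  [with Humidity=62, Growth=29]  = 116.
Change = 0 − 116 = -116.

-116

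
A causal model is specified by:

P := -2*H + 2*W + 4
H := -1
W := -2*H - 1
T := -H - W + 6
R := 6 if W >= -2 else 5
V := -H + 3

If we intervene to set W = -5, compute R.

Under do(W=-5), the mechanism W := -2*H - 1 is discarded; W is fixed at -5.
R = 6 if W >= -2 else 5  [with W=-5]  = 5

5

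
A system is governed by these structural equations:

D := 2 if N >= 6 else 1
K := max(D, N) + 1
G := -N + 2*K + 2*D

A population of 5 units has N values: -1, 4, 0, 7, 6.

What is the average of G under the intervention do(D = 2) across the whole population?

Every unit gets D=2 under the intervention. G values become 11, 10, 10, 13, 12; E[G|do(D=2)] = 11.2.

11.2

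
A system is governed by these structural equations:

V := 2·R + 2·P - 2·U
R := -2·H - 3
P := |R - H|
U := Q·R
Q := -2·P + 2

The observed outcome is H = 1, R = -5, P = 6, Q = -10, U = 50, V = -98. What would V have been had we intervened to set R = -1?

-2

Under do(R=-1), the mechanism R := -2·H - 3 is discarded; R is fixed at -1.
P = |R - H|  [with R=-1, H=1]  = 2
Q = -2·P + 2  [with P=2]  = -2
U = Q·R  [with Q=-2, R=-1]  = 2
V = 2·R + 2·P - 2·U  [with R=-1, P=2, U=2]  = -2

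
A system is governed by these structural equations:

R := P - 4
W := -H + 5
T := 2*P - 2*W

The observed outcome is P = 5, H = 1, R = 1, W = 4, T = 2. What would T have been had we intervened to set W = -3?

Intervening sets W = -3 and removes its equation (W := -H + 5).
T = 2*P - 2*W  [with P=5, W=-3]  = 16

16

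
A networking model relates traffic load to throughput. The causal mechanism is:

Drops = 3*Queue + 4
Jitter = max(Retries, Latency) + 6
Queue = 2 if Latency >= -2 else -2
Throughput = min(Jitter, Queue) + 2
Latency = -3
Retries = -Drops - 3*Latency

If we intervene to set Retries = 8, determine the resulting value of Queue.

The intervention breaks the incoming arrows to Retries: Retries = -Drops - 3*Latency no longer applies, and Retries = 8.
Since Queue is not a descendant of the intervened variable, it is unaffected.
Queue = 2 if Latency >= -2 else -2  [with Latency=-3]  = -2

-2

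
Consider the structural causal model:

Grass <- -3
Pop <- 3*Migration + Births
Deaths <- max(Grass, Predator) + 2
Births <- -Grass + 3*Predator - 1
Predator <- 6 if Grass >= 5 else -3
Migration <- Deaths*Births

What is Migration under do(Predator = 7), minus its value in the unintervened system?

200

do(Predator=7) replaces the equation Predator <- 6 if Grass >= 5 else -3 with the constant Predator = 7.
Births = -Grass + 3*Predator - 1  [with Grass=-3, Predator=7]  = 23
Deaths = max(Grass, Predator) + 2  [with Grass=-3, Predator=7]  = 9
Migration = Deaths*Births  [with Deaths=9, Births=23]  = 207
Without intervention: Predator = 6 if Grass >= 5 else -3  [with Grass=-3]  = -3; Births = -Grass + 3*Predator - 1  [with Grass=-3, Predator=-3]  = -7; Deaths = max(Grass, Predator) + 2  [with Grass=-3, Predator=-3]  = -1; Migration = Deaths*Births  [with Deaths=-1, Births=-7]  = 7.
Change = 207 − 7 = 200.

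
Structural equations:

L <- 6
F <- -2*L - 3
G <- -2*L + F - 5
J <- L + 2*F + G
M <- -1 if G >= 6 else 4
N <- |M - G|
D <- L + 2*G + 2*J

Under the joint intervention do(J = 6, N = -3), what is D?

Setting J = 6, N = -3 by intervention discards those variables' equations.
F = -2*L - 3  [with L=6]  = -15
G = -2*L + F - 5  [with L=6, F=-15]  = -32
D = L + 2*G + 2*J  [with L=6, G=-32, J=6]  = -46

-46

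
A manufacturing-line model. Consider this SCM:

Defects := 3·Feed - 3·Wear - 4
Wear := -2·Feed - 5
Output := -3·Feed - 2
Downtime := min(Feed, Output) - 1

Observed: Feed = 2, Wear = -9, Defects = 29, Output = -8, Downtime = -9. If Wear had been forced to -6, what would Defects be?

20

The intervention breaks the incoming arrows to Wear: Wear := -2·Feed - 5 no longer applies, and Wear = -6.
Defects = 3·Feed - 3·Wear - 4  [with Feed=2, Wear=-6]  = 20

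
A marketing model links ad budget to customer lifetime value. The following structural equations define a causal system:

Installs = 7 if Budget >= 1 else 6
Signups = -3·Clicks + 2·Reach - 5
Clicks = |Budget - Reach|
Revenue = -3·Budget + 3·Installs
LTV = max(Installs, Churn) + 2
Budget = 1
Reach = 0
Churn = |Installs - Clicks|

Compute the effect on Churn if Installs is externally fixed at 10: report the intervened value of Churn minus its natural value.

Under do(Installs=10), the mechanism Installs = 7 if Budget >= 1 else 6 is discarded; Installs is fixed at 10.
Clicks = |Budget - Reach|  [with Budget=1, Reach=0]  = 1
Churn = |Installs - Clicks|  [with Installs=10, Clicks=1]  = 9
Without intervention: Clicks = |Budget - Reach|  [with Budget=1, Reach=0]  = 1; Installs = 7 if Budget >= 1 else 6  [with Budget=1]  = 7; Churn = |Installs - Clicks|  [with Installs=7, Clicks=1]  = 6.
Change = 9 − 6 = 3.

3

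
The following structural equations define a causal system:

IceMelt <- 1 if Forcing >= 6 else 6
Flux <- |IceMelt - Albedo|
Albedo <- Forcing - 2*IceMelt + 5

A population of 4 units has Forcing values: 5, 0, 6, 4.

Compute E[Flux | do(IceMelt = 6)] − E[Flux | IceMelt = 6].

do(IceMelt=6) breaks IceMelt's dependence on Forcing. With IceMelt=6 fixed, Flux across the units is 8, 13, 7, 9, mean 9.25.
Conditioning on IceMelt=6 selects the 3 unit(s) with Forcing ∈ {5, 0, 4}. Their Flux values: 8, 13, 9. Mean = 10.
Difference = 9.25 − 10 = -0.75.

-0.75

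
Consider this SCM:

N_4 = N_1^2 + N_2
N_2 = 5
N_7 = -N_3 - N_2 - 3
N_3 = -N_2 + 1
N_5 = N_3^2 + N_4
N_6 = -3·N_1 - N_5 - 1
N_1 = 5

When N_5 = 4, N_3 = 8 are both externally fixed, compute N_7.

The joint intervention fixes N_5 = 4, N_3 = 8, removing each variable's own equation.
N_7 = -N_3 - N_2 - 3  [with N_3=8, N_2=5]  = -16

-16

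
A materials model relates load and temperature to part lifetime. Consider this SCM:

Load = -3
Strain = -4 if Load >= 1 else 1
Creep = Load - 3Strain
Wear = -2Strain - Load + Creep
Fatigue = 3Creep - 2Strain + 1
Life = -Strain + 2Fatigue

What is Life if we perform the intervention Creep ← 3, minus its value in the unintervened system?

The intervention breaks the incoming arrows to Creep: Creep = Load - 3Strain no longer applies, and Creep = 3.
Strain = -4 if Load >= 1 else 1  [with Load=-3]  = 1
Fatigue = 3Creep - 2Strain + 1  [with Creep=3, Strain=1]  = 8
Life = -Strain + 2Fatigue  [with Strain=1, Fatigue=8]  = 15
Without intervention: Strain = -4 if Load >= 1 else 1  [with Load=-3]  = 1; Creep = Load - 3Strain  [with Load=-3, Strain=1]  = -6; Fatigue = 3Creep - 2Strain + 1  [with Creep=-6, Strain=1]  = -19; Life = -Strain + 2Fatigue  [with Strain=1, Fatigue=-19]  = -39.
Change = 15 − (-39) = 54.

54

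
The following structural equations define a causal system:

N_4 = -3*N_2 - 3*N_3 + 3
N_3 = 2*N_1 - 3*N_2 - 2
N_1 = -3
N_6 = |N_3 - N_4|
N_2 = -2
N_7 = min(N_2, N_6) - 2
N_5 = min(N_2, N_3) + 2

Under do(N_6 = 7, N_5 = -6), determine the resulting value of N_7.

-4

Setting N_6 = 7, N_5 = -6 by intervention discards those variables' equations.
N_7 = min(N_2, N_6) - 2  [with N_2=-2, N_6=7]  = -4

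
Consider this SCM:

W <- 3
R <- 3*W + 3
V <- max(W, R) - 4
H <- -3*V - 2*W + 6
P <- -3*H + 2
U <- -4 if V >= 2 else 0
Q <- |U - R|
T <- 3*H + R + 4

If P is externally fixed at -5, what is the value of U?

The intervention breaks the incoming arrows to P: P <- -3*H + 2 no longer applies, and P = -5.
Since U is not a descendant of the intervened variable, it is unaffected.
R = 3*W + 3  [with W=3]  = 12
V = max(W, R) - 4  [with W=3, R=12]  = 8
U = -4 if V >= 2 else 0  [with V=8]  = -4

-4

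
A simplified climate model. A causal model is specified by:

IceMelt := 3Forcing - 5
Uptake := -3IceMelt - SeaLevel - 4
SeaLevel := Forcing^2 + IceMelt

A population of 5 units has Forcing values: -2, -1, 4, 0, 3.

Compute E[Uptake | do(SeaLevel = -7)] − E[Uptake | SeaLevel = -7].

-20.7

The intervention sets SeaLevel=-7 in all 5 units regardless of Forcing. Recomputing Uptake per unit gives 36, 27, -18, 18, -9; average 10.8.
E[Uptake|SeaLevel=-7] averages over only the 2 units with SeaLevel=-7 (Forcing = -2, -1): Uptake = 36, 27, mean 31.5.
Difference = 10.8 − 31.5 = -20.7.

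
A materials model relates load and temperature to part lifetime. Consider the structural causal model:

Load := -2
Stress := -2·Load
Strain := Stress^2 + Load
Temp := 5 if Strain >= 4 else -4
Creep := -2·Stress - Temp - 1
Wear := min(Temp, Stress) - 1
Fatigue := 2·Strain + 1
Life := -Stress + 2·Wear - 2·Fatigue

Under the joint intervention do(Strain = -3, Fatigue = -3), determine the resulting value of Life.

Under do(Strain = -3, Fatigue = -3), each intervened variable's structural equation is replaced by its fixed value.
Stress = -2·Load  [with Load=-2]  = 4
Temp = 5 if Strain >= 4 else -4  [with Strain=-3]  = -4
Wear = min(Temp, Stress) - 1  [with Temp=-4, Stress=4]  = -5
Life = -Stress + 2·Wear - 2·Fatigue  [with Stress=4, Wear=-5, Fatigue=-3]  = -8

-8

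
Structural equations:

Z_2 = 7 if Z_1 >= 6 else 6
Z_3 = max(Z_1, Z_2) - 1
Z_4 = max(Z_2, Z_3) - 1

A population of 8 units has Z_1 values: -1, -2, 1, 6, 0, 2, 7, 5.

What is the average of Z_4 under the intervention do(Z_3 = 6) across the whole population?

5.25

The intervention sets Z_3=6 in all 8 units regardless of Z_1. Recomputing Z_4 per unit gives 5, 5, 5, 6, 5, 5, 6, 5; average 5.25.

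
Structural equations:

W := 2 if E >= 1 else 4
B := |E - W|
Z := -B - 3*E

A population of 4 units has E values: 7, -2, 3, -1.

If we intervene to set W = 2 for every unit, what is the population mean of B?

3.25

do(W=2) breaks W's dependence on E. With W=2 fixed, B across the units is 5, 4, 1, 3, mean 3.25.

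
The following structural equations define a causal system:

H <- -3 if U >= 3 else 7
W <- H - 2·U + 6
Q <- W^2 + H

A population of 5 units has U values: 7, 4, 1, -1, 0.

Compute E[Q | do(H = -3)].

33.2

do(H=-3) breaks H's dependence on U. With H=-3 fixed, Q across the units is 118, 22, -2, 22, 6, mean 33.2.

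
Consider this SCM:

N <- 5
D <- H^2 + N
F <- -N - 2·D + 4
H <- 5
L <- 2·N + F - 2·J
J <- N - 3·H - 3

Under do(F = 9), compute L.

45

Under do(F=9), the mechanism F <- -N - 2·D + 4 is discarded; F is fixed at 9.
J = N - 3·H - 3  [with N=5, H=5]  = -13
L = 2·N + F - 2·J  [with N=5, F=9, J=-13]  = 45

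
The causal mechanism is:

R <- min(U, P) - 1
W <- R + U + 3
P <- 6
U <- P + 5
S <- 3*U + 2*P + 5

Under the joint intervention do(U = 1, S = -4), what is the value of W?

Setting U = 1, S = -4 by intervention discards those variables' equations.
R = min(U, P) - 1  [with U=1, P=6]  = 0
W = R + U + 3  [with R=0, U=1]  = 4

4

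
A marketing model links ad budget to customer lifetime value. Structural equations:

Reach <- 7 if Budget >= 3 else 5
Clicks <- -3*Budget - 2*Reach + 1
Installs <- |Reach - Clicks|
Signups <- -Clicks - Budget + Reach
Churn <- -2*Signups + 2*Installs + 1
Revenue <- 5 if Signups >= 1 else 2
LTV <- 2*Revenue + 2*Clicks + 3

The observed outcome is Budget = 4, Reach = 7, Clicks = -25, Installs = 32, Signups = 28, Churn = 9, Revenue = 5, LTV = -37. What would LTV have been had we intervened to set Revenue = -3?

-53

do(Revenue=-3) replaces the equation Revenue <- 5 if Signups >= 1 else 2 with the constant Revenue = -3.
Reach = 7 if Budget >= 3 else 5  [with Budget=4]  = 7
Clicks = -3*Budget - 2*Reach + 1  [with Budget=4, Reach=7]  = -25
LTV = 2*Revenue + 2*Clicks + 3  [with Revenue=-3, Clicks=-25]  = -53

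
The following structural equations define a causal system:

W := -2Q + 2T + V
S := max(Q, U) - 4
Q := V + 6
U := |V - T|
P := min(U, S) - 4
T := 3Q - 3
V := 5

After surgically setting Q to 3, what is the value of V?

5

Under do(Q=3), the mechanism Q := V + 6 is discarded; Q is fixed at 3.
V is not downstream of the intervention, so its value is determined by the original equations.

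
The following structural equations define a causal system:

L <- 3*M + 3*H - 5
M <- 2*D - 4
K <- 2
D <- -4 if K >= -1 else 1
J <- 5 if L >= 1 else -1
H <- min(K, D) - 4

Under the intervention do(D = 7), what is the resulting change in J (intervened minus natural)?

Under do(D=7), the mechanism D <- -4 if K >= -1 else 1 is discarded; D is fixed at 7.
H = min(K, D) - 4  [with K=2, D=7]  = -2
M = 2*D - 4  [with D=7]  = 10
L = 3*M + 3*H - 5  [with M=10, H=-2]  = 19
J = 5 if L >= 1 else -1  [with L=19]  = 5
Without intervention: D = -4 if K >= -1 else 1  [with K=2]  = -4; H = min(K, D) - 4  [with K=2, D=-4]  = -8; M = 2*D - 4  [with D=-4]  = -12; L = 3*M + 3*H - 5  [with M=-12, H=-8]  = -65; J = 5 if L >= 1 else -1  [with L=-65]  = -1.
Change = 5 − (-1) = 6.

6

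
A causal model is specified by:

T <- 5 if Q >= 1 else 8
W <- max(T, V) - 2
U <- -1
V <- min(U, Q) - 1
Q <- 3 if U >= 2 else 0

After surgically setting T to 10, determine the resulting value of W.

8

do(T=10) replaces the equation T <- 5 if Q >= 1 else 8 with the constant T = 10.
Q = 3 if U >= 2 else 0  [with U=-1]  = 0
V = min(U, Q) - 1  [with U=-1, Q=0]  = -2
W = max(T, V) - 2  [with T=10, V=-2]  = 8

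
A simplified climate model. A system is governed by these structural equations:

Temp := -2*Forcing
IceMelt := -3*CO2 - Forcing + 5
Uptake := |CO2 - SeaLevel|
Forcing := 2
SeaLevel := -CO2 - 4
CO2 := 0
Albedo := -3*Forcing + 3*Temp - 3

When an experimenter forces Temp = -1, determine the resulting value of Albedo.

do(Temp=-1) replaces the equation Temp := -2*Forcing with the constant Temp = -1.
Albedo = -3*Forcing + 3*Temp - 3  [with Forcing=2, Temp=-1]  = -12

-12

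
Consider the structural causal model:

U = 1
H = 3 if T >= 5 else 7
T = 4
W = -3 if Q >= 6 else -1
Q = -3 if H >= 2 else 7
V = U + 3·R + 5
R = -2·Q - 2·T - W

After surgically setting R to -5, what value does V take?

Intervening sets R = -5 and removes its equation (R = -2·Q - 2·T - W).
V = U + 3·R + 5  [with U=1, R=-5]  = -9

-9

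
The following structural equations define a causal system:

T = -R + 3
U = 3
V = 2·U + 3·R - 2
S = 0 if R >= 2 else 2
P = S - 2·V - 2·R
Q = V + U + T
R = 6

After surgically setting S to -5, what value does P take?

The intervention breaks the incoming arrows to S: S = 0 if R >= 2 else 2 no longer applies, and S = -5.
V = 2·U + 3·R - 2  [with U=3, R=6]  = 22
P = S - 2·V - 2·R  [with S=-5, V=22, R=6]  = -61

-61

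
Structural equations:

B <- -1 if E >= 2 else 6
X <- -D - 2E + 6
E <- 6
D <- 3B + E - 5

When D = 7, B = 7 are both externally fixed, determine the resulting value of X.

-13

The joint intervention fixes D = 7, B = 7, removing each variable's own equation.
X = -D - 2E + 6  [with D=7, E=6]  = -13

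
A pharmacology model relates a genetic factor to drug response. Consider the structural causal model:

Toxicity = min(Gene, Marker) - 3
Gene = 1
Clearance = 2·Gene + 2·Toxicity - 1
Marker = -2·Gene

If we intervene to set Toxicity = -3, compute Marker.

Under do(Toxicity=-3), the mechanism Toxicity = min(Gene, Marker) - 3 is discarded; Toxicity is fixed at -3.
Since Marker is not a descendant of the intervened variable, it is unaffected.
Marker = -2·Gene  [with Gene=1]  = -2

-2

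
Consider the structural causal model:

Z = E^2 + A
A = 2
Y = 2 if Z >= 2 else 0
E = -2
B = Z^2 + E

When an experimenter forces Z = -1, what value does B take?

The intervention breaks the incoming arrows to Z: Z = E^2 + A no longer applies, and Z = -1.
B = Z^2 + E  [with Z=-1, E=-2]  = -1

-1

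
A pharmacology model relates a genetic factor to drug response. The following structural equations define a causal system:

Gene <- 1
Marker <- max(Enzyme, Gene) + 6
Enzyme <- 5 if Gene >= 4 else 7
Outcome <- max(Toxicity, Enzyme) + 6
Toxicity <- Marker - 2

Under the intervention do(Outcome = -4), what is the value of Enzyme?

7

Under do(Outcome=-4), the mechanism Outcome <- max(Toxicity, Enzyme) + 6 is discarded; Outcome is fixed at -4.
No directed path runs from Outcome to Enzyme, so Enzyme keeps its natural value.
Enzyme = 5 if Gene >= 4 else 7  [with Gene=1]  = 7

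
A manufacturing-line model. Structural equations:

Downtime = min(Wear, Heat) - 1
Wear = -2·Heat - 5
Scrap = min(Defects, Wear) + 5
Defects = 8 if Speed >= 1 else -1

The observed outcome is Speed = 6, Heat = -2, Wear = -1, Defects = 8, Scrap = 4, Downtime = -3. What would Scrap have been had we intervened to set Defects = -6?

Intervening sets Defects = -6 and removes its equation (Defects = 8 if Speed >= 1 else -1).
Wear = -2·Heat - 5  [with Heat=-2]  = -1
Scrap = min(Defects, Wear) + 5  [with Defects=-6, Wear=-1]  = -1

-1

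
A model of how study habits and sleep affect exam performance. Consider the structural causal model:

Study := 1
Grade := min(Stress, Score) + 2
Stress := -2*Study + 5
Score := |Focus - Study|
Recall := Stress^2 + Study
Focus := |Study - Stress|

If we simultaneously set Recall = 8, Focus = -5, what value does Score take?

6

Under do(Recall = 8, Focus = -5), each intervened variable's structural equation is replaced by its fixed value.
Score = |Focus - Study|  [with Focus=-5, Study=1]  = 6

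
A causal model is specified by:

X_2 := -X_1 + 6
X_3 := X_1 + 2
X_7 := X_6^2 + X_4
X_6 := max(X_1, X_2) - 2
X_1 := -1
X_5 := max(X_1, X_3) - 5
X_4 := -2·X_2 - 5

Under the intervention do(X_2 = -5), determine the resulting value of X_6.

-3

Under do(X_2=-5), the mechanism X_2 := -X_1 + 6 is discarded; X_2 is fixed at -5.
X_6 = max(X_1, X_2) - 2  [with X_1=-1, X_2=-5]  = -3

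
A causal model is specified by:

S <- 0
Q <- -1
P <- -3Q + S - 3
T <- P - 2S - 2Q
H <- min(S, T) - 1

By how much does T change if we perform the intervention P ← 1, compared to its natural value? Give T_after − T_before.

1

The intervention breaks the incoming arrows to P: P <- -3Q + S - 3 no longer applies, and P = 1.
T = P - 2S - 2Q  [with P=1, S=0, Q=-1]  = 3
Without intervention: P = -3Q + S - 3  [with Q=-1, S=0]  = 0; T = P - 2S - 2Q  [with P=0, S=0, Q=-1]  = 2.
Change = 3 − 2 = 1.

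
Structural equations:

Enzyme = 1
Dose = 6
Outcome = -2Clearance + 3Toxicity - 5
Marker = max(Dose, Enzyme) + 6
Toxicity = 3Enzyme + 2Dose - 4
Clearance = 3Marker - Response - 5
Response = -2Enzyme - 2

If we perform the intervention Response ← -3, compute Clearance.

Under do(Response=-3), the mechanism Response = -2Enzyme - 2 is discarded; Response is fixed at -3.
Marker = max(Dose, Enzyme) + 6  [with Dose=6, Enzyme=1]  = 12
Clearance = 3Marker - Response - 5  [with Marker=12, Response=-3]  = 34

34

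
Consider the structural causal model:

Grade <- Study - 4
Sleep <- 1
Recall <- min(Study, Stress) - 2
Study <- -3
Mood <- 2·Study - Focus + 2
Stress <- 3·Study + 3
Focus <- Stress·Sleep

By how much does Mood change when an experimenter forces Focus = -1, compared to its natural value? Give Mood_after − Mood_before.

Intervening sets Focus = -1 and removes its equation (Focus <- Stress·Sleep).
Mood = 2·Study - Focus + 2  [with Study=-3, Focus=-1]  = -3
Without intervention: Stress = 3·Study + 3  [with Study=-3]  = -6; Focus = Stress·Sleep  [with Stress=-6, Sleep=1]  = -6; Mood = 2·Study - Focus + 2  [with Study=-3, Focus=-6]  = 2.
Change = -3 − 2 = -5.

-5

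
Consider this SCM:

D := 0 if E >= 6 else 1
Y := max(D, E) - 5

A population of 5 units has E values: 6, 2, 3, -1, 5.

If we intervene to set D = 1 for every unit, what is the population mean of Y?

-1.6

Every unit gets D=1 under the intervention. Y values become 1, -3, -2, -4, 0; E[Y|do(D=1)] = -1.6.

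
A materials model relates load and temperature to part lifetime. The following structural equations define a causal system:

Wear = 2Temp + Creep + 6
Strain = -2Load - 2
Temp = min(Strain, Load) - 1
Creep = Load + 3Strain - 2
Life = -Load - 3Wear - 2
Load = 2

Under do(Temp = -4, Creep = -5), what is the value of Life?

17

Setting Temp = -4, Creep = -5 by intervention discards those variables' equations.
Wear = 2Temp + Creep + 6  [with Temp=-4, Creep=-5]  = -7
Life = -Load - 3Wear - 2  [with Load=2, Wear=-7]  = 17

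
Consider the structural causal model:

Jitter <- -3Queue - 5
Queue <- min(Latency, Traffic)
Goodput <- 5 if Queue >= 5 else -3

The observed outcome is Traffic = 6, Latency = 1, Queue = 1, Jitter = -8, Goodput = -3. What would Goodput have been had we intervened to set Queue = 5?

5

do(Queue=5) replaces the equation Queue <- min(Latency, Traffic) with the constant Queue = 5.
Goodput = 5 if Queue >= 5 else -3  [with Queue=5]  = 5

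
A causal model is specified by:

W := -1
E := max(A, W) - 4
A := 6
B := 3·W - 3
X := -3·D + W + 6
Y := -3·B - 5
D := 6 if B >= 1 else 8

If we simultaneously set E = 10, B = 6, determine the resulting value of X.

-13

Setting E = 10, B = 6 by intervention discards those variables' equations.
D = 6 if B >= 1 else 8  [with B=6]  = 6
X = -3·D + W + 6  [with D=6, W=-1]  = -13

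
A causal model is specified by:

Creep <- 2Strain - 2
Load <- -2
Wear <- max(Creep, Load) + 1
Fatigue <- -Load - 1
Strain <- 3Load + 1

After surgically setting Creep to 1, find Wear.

2

The intervention breaks the incoming arrows to Creep: Creep <- 2Strain - 2 no longer applies, and Creep = 1.
Wear = max(Creep, Load) + 1  [with Creep=1, Load=-2]  = 2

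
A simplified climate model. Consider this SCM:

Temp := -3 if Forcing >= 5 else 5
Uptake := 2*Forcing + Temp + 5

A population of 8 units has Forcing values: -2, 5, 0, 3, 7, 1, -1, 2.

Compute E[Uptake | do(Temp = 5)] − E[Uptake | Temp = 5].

2.75

do(Temp=5) breaks Temp's dependence on Forcing. With Temp=5 fixed, Uptake across the units is 6, 20, 10, 16, 24, 12, 8, 14, mean 13.75.
E[Uptake|Temp=5] averages over only the 6 units with Temp=5 (Forcing = -2, 0, 3, 1, -1, 2): Uptake = 6, 10, 16, 12, 8, 14, mean 11.
Difference = 13.75 − 11 = 2.75.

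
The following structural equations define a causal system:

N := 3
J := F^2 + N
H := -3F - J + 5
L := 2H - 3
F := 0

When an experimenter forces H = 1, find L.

Intervening sets H = 1 and removes its equation (H := -3F - J + 5).
L = 2H - 3  [with H=1]  = -1

-1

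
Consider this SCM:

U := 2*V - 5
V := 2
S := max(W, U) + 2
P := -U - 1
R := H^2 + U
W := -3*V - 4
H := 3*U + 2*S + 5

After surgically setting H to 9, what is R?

The intervention breaks the incoming arrows to H: H := 3*U + 2*S + 5 no longer applies, and H = 9.
U = 2*V - 5  [with V=2]  = -1
R = H^2 + U  [with H=9, U=-1]  = 80

80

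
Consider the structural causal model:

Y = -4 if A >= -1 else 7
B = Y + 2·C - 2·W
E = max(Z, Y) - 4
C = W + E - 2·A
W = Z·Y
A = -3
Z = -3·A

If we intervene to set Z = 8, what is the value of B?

Under do(Z=8), the mechanism Z = -3·A is discarded; Z is fixed at 8.
Y = -4 if A >= -1 else 7  [with A=-3]  = 7
E = max(Z, Y) - 4  [with Z=8, Y=7]  = 4
W = Z·Y  [with Z=8, Y=7]  = 56
C = W + E - 2·A  [with W=56, E=4, A=-3]  = 66
B = Y + 2·C - 2·W  [with Y=7, C=66, W=56]  = 27

27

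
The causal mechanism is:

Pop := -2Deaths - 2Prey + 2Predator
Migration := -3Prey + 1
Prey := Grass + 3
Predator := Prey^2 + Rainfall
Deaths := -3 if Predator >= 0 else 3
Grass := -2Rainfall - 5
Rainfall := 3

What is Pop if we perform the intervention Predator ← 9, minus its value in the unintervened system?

-116

The intervention breaks the incoming arrows to Predator: Predator := Prey^2 + Rainfall no longer applies, and Predator = 9.
Grass = -2Rainfall - 5  [with Rainfall=3]  = -11
Prey = Grass + 3  [with Grass=-11]  = -8
Deaths = -3 if Predator >= 0 else 3  [with Predator=9]  = -3
Pop = -2Deaths - 2Prey + 2Predator  [with Deaths=-3, Prey=-8, Predator=9]  = 40
Without intervention: Grass = -2Rainfall - 5  [with Rainfall=3]  = -11; Prey = Grass + 3  [with Grass=-11]  = -8; Predator = Prey^2 + Rainfall  [with Prey=-8, Rainfall=3]  = 67; Deaths = -3 if Predator >= 0 else 3  [with Predator=67]  = -3; Pop = -2Deaths - 2Prey + 2Predator  [with Deaths=-3, Prey=-8, Predator=67]  = 156.
Change = 40 − 156 = -116.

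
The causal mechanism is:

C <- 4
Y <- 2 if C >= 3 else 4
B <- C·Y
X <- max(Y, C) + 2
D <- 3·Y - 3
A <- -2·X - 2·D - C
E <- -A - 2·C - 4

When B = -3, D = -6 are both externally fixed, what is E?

Under do(B = -3, D = -6), each intervened variable's structural equation is replaced by its fixed value.
Y = 2 if C >= 3 else 4  [with C=4]  = 2
X = max(Y, C) + 2  [with Y=2, C=4]  = 6
A = -2·X - 2·D - C  [with X=6, D=-6, C=4]  = -4
E = -A - 2·C - 4  [with A=-4, C=4]  = -8

-8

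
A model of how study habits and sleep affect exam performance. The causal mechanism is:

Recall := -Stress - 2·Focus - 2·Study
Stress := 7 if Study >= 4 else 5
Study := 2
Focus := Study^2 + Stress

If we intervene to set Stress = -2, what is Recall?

-6

Under do(Stress=-2), the mechanism Stress := 7 if Study >= 4 else 5 is discarded; Stress is fixed at -2.
Focus = Study^2 + Stress  [with Study=2, Stress=-2]  = 2
Recall = -Stress - 2·Focus - 2·Study  [with Stress=-2, Focus=2, Study=2]  = -6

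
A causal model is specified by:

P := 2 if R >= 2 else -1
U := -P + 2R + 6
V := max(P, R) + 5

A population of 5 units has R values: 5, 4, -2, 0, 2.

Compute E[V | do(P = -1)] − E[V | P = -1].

2.5

Under do(P=-1), P's equation is replaced by P=-1 for every unit. Per-unit V: 10, 9, 4, 5, 7. Mean = 7.
Conditioning on P=-1 selects the 2 unit(s) with R ∈ {-2, 0}. Their V values: 4, 5. Mean = 4.5.
Difference = 7 − 4.5 = 2.5.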